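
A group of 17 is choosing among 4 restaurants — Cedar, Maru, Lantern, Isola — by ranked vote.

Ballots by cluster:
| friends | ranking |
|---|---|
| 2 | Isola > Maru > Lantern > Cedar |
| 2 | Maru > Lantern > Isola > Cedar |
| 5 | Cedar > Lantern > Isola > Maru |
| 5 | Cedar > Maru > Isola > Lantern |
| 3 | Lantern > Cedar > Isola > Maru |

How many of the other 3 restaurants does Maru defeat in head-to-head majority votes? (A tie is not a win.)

Maru against each rival (17 friends):
Maru–Cedar: Cedar 13–4.
Maru vs Lantern: Maru is ranked higher on 2+2+5 = 9 ballots, Lantern on 8. Maru wins 9–8.
Maru vs Isola: Isola wins 10–7.
Maru beats Lantern; loses to Cedar, Isola — 1 pairwise win.

1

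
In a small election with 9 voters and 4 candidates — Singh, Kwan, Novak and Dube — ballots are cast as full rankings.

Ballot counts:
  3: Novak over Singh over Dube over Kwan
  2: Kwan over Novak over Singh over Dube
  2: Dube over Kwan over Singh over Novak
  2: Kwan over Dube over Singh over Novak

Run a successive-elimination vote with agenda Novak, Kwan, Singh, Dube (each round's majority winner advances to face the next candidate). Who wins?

Dube

Round 1: Novak vs Kwan — 3–6, Kwan advances.
Round 2: Kwan vs Singh — 6–3, Kwan advances.
Round 3: Kwan vs Dube — 4–5, Dube advances.
Dube survives the agenda.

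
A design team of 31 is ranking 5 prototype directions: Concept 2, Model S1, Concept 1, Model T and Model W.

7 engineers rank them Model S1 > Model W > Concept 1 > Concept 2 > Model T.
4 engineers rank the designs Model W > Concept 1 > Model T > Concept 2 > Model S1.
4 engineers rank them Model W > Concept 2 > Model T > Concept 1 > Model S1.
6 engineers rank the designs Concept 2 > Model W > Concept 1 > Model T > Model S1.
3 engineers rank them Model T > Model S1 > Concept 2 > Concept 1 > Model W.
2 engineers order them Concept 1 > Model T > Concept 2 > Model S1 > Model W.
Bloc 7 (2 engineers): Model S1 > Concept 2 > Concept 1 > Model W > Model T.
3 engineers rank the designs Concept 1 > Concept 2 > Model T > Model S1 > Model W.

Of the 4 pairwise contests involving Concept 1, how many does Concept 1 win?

3

Concept 1 against each rival (31 engineers):
Concept 1 vs Concept 2: 7+4+2+3 = 16 for Concept 1, 15 for Concept 2 — Concept 1 by 16–15.
Concept 1 vs Model S1: 4+4+6+2+3 = 19 for Concept 1, 12 for Model S1 — Concept 1 by 19–12.
Concept 1 vs Model T: Concept 1 preferred on 7+4+6+2+2+3 = 24 ballots; Concept 1 wins 24–7.
Concept 1 vs Model W: Concept 1 is ranked higher on 3+2+2+3 = 10 ballots, Model W on 21. Model W wins 21–10.
Concept 1 beats Concept 2, Model S1, Model T; loses to Model W — 3 pairwise wins.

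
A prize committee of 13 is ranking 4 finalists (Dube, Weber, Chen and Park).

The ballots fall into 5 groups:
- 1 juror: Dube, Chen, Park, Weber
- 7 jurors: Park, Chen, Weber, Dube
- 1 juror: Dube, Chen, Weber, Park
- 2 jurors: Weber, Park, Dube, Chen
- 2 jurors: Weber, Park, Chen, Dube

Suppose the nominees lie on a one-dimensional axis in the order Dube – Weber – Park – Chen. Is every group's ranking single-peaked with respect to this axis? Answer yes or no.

Axis positions: Dube=1, Weber=2, Park=3, Chen=4.
Group 1: ranking walks positions 1-4-3-2; Chen is ranked above Weber even though Weber lies between Chen and the peak Dube on the axis — preferences dip and rise again. Not single-peaked.
Group 2 (peak Park at position 3): ranking walks positions 3-4-2-1, expanding outward from the peak — single-peaked.
Group 3: ranking walks positions 1-4-2-3; Chen is ranked above Weber even though Weber lies between Chen and the peak Dube on the axis — preferences dip and rise again. Not single-peaked.
Group 4 (peak Weber at position 2): ranking walks positions 2-3-1-4, expanding outward from the peak — single-peaked.
Group 5 (peak Weber at position 2): ranking walks positions 2-3-4-1, expanding outward from the peak — single-peaked.
Group 1 violates single-peakedness, so the profile is not single-peaked on this axis.

no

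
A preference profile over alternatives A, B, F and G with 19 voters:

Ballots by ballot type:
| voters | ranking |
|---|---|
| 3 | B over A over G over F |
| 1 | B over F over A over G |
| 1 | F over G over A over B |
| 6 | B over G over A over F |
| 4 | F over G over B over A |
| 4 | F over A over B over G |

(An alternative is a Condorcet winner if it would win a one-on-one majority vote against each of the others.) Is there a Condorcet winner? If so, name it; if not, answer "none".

B

Pairwise majorities:
A vs B: B, 14–5.
A–F: F 10–9.
A vs G: G, 11–8.
B vs F: B wins 10–9.
B vs G: B, 14–5.
F vs G: F wins 10–9.
B beats each of A, F, G — B is the Condorcet winner.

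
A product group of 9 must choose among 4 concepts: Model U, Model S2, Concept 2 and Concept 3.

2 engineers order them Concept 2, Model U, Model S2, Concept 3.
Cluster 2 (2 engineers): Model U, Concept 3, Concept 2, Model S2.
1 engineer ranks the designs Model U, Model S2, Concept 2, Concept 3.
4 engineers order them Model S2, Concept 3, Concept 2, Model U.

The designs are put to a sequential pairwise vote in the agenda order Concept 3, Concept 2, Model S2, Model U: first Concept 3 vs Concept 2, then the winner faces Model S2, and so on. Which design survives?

Round 1: Concept 3 vs Concept 2 — 6–3, Concept 3 advances.
Round 2: Concept 3 vs Model S2 — 2–7, Model S2 advances.
Round 3: Model S2 vs Model U — 4–5, Model U advances.
Model U survives the agenda.

Model U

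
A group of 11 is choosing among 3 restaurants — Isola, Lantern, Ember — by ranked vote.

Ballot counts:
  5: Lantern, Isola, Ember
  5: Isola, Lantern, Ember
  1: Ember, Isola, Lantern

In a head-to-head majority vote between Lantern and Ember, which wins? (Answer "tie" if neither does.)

Lantern

Ballots ranking Lantern above Ember: 5 + 5 = 10.
Ballots ranking Ember above Lantern: 11 − 10 = 1.
Lantern wins the head-to-head 10–1.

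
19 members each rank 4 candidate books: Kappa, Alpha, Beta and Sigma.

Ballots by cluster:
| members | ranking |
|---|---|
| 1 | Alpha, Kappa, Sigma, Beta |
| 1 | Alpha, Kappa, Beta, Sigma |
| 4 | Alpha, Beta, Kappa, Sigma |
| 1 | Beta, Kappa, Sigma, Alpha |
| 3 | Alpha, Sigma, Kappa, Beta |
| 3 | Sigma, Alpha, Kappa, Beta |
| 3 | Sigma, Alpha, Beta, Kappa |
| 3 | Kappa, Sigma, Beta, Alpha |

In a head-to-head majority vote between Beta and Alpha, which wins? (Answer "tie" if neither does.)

Ballots ranking Beta above Alpha: 1 + 3 = 4.
Ballots ranking Alpha above Beta: 19 − 4 = 15.
Alpha wins the head-to-head 15–4.

Alpha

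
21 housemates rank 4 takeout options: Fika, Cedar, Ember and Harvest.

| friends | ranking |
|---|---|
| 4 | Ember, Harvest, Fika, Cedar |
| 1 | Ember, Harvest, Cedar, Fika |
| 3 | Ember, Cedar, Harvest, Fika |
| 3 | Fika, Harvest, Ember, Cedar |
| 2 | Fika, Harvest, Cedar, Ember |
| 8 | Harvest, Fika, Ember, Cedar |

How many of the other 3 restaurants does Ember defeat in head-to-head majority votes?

1

Ember against each rival (21 friends):
Ember vs Fika: Fika wins 13–8.
Ember vs Cedar: Ember wins 19–2.
Ember–Harvest: Harvest 13–8.
Ember beats Cedar; loses to Fika, Harvest — 1 pairwise win.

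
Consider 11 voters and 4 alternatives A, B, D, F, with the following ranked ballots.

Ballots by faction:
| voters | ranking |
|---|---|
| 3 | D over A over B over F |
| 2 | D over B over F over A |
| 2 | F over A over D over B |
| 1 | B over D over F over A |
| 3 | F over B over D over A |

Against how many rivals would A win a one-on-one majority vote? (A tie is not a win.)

0

A against each rival (11 voters):
A vs B: B wins 6–5.
A–D: D 9–2.
A vs F: F wins 8–3.
A beats no one; loses to B, D, F — 0 pairwise wins.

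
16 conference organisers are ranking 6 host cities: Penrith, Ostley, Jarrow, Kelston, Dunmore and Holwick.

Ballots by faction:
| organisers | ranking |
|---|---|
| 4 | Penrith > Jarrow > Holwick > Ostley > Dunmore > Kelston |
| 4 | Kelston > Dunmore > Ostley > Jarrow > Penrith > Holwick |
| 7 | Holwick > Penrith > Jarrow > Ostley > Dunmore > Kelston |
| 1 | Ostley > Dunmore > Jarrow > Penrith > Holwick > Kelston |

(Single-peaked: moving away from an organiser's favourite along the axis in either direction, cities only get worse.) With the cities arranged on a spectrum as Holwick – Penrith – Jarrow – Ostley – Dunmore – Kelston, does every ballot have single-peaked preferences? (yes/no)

yes

Axis positions: Holwick=1, Penrith=2, Jarrow=3, Ostley=4, Dunmore=5, Kelston=6.
Faction 1 (peak Penrith at position 2): ranking walks positions 2-3-1-4-5-6, expanding outward from the peak — single-peaked.
Faction 2 (peak Kelston at position 6): ranking walks positions 6-5-4-3-2-1, expanding outward from the peak — single-peaked.
Faction 3 (peak Holwick at position 1): ranking walks positions 1-2-3-4-5-6, expanding outward from the peak — single-peaked.
Faction 4 (peak Ostley at position 4): ranking walks positions 4-5-3-2-1-6, expanding outward from the peak — single-peaked.
Every ranking is single-peaked on this axis.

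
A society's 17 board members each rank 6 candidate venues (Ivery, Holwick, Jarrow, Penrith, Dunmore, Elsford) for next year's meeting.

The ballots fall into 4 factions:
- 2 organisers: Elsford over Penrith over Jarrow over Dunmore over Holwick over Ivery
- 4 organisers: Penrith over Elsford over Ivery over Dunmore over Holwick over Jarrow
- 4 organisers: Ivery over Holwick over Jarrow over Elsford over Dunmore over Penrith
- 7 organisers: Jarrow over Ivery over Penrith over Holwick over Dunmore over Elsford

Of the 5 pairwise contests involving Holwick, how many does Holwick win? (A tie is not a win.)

2

Holwick against each rival (17 organisers):
Holwick vs Ivery: Holwick preferred on 2 ballots; Ivery wins 15–2.
Holwick vs Jarrow: Holwick preferred on 4+4 = 8 ballots; Jarrow wins 9–8.
Holwick vs Penrith: Penrith wins 13–4.
Holwick vs Dunmore: 4+7 = 11 for Holwick, 6 for Dunmore — Holwick by 11–6.
Holwick–Elsford: Holwick 11–6.
Holwick beats Dunmore, Elsford; loses to Ivery, Jarrow, Penrith — 2 pairwise wins.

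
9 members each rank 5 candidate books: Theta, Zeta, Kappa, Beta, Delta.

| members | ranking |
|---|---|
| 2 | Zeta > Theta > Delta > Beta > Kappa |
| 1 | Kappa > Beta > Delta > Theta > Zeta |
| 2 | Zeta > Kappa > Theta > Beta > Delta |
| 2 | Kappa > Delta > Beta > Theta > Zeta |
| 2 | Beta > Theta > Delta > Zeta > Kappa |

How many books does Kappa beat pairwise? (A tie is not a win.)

3

Kappa against each rival (9 members):
Kappa vs Theta: 1+2+2 = 5 for Kappa, 4 for Theta — Kappa by 5–4.
Kappa vs Zeta: Kappa preferred on 1+2 = 3 ballots; Zeta wins 6–3.
Kappa vs Beta: Kappa, 5–4.
Kappa vs Delta: Kappa wins 5–4.
Kappa beats Theta, Beta, Delta; loses to Zeta — 3 pairwise wins.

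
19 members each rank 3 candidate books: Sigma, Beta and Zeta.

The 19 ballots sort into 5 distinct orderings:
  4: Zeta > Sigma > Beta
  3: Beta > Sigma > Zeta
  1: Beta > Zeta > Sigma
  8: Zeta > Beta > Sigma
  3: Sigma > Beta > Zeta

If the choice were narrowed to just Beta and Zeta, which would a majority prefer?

Ballots ranking Beta above Zeta: 3 + 1 + 3 = 7.
Ballots ranking Zeta above Beta: 19 − 7 = 12.
Zeta wins the head-to-head 12–7.

Zeta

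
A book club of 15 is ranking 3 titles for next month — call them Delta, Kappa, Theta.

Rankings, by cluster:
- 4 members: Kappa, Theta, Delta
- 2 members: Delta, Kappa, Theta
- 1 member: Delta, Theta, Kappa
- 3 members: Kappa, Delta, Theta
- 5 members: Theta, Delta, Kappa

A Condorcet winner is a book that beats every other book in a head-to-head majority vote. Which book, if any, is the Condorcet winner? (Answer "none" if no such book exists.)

none

Pairwise majorities:
Delta vs Kappa: 8 to 7, Delta.
Delta vs Theta: Theta, 9–6.
Kappa vs Theta: Kappa preferred on 4+2+3 = 9 ballots; Kappa wins 9–6.
Each book drops at least one matchup (Delta loses to Theta; Kappa loses to Delta; Theta loses to Kappa); the cycle Delta → Kappa → Theta → Delta rules out a Condorcet winner.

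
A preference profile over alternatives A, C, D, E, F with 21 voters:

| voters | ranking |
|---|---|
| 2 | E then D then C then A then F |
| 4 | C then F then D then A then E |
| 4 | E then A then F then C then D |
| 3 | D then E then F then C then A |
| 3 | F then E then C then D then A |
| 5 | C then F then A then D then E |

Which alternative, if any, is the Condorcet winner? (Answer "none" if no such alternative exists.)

Check each pair by majority over 21 ballots:
A vs C: C wins 17–4.
A–D: D 12–9.
A vs E: E, 12–9.
A–F: F 15–6.
C vs D: C wins 16–5.
C vs E: E, 12–9.
C–F: C 11–10.
D–E: D 12–9.
D vs F: F wins 16–5.
E vs F: F wins 12–9.
Each alternative drops at least one matchup (A loses to C; C loses to E; D loses to C; E loses to D; F loses to C); the cycle C > D > E > C rules out a Condorcet winner.

none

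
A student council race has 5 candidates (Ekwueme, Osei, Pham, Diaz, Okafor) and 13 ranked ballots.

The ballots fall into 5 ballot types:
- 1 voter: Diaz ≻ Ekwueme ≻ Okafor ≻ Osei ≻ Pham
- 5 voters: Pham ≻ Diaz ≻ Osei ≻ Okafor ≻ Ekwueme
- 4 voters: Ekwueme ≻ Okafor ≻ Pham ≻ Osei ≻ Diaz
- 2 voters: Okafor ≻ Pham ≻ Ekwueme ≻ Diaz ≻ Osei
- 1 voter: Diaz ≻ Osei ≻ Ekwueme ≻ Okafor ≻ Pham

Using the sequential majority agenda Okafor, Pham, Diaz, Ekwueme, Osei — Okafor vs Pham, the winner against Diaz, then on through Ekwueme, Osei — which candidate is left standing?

Diaz

Round 1: Okafor vs Pham — 8–5, Okafor advances.
Round 2: Okafor vs Diaz — 6–7, Diaz advances.
Round 3: Diaz vs Ekwueme — 7–6, Diaz advances.
Round 4: Diaz vs Osei — 9–4, Diaz advances.
Diaz survives the agenda.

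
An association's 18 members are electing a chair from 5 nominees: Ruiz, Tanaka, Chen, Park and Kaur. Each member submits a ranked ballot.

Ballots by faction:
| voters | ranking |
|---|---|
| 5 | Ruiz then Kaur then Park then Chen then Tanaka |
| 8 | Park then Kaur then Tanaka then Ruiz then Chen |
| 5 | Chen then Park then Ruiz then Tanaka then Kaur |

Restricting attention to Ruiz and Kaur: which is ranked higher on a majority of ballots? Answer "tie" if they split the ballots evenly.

Ruiz

Ballots ranking Ruiz above Kaur: 5 + 5 = 10.
Ballots ranking Kaur above Ruiz: 18 − 10 = 8.
Ruiz wins the head-to-head 10–8.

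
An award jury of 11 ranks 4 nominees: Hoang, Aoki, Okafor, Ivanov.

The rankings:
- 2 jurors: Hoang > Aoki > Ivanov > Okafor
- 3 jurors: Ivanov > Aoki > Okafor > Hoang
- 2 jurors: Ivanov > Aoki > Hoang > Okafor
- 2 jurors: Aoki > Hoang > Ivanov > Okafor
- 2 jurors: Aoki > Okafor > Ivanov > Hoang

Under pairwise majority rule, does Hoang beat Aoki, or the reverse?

Ballots ranking Hoang above Aoki: 2.
Ballots ranking Aoki above Hoang: 11 − 2 = 9.
Aoki wins the head-to-head 9–2.

Aoki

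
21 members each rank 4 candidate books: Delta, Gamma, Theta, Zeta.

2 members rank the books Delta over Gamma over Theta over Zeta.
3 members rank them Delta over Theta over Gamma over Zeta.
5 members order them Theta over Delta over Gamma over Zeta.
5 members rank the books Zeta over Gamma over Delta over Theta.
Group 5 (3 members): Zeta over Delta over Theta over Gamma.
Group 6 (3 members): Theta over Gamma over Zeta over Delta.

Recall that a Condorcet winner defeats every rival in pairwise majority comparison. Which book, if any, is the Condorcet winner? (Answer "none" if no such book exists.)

Check each pair by majority over 21 ballots:
Delta vs Gamma: Delta is ranked higher on 2+3+5+3 = 13 ballots, Gamma on 8. Delta wins 13–8.
Delta vs Theta: 13 to 8, Delta.
Delta vs Zeta: 10 to 11, Zeta.
Gamma vs Theta: Gamma preferred on 2+5 = 7 ballots; Theta wins 14–7.
Gamma vs Zeta: 2+3+5+3 = 13 for Gamma, 8 for Zeta — Gamma by 13–8.
Theta vs Zeta: 2+3+5+3 = 13 for Theta, 8 for Zeta — Theta by 13–8.
Each book drops at least one matchup (Delta loses to Zeta; Gamma loses to Delta; Theta loses to Delta; Zeta loses to Gamma); the cycle Delta → Gamma → Zeta → Delta rules out a Condorcet winner.

none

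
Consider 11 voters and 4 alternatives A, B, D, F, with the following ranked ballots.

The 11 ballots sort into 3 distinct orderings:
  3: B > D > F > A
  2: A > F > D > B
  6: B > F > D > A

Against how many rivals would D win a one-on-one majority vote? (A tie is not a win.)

D against each rival (11 voters):
D–A: D 9–2.
D vs B: B wins 9–2.
D–F: F 8–3.
D beats A; loses to B, F — 1 pairwise win.

1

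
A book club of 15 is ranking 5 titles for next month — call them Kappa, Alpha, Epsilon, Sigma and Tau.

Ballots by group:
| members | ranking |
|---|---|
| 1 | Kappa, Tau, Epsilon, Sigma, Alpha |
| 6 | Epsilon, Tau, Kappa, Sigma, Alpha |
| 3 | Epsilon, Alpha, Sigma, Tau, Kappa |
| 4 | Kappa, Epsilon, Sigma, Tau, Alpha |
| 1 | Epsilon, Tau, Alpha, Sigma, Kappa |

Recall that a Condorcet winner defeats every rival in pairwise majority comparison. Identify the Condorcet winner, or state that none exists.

Check each pair by majority over 15 ballots:
Kappa–Alpha: Kappa 11–4.
Kappa vs Epsilon: Epsilon, 10–5.
Kappa vs Sigma: Kappa, 11–4.
Kappa vs Tau: Tau wins 10–5.
Alpha–Epsilon: Epsilon 15–0.
Alpha vs Sigma: Sigma, 11–4.
Alpha–Tau: Tau 12–3.
Epsilon vs Sigma: Epsilon wins 15–0.
Epsilon vs Tau: Epsilon, 14–1.
Sigma vs Tau: Tau wins 8–7.
Epsilon wins every pairwise contest, so Epsilon is the Condorcet winner.

Epsilon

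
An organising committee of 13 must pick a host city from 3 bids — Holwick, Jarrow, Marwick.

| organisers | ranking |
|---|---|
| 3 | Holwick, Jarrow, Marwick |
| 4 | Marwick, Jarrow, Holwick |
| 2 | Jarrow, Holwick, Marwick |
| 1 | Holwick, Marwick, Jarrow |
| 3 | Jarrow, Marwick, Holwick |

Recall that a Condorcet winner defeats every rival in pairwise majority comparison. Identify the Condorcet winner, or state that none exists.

Check each pair by majority over 13 ballots:
Holwick vs Jarrow: 4 to 9, Jarrow.
Holwick vs Marwick: Holwick preferred on 3+2+1 = 6 ballots; Marwick wins 7–6.
Jarrow vs Marwick: 3+2+3 = 8 for Jarrow, 5 for Marwick — Jarrow by 8–5.
Jarrow wins every pairwise contest, so Jarrow is the Condorcet winner.

Jarrow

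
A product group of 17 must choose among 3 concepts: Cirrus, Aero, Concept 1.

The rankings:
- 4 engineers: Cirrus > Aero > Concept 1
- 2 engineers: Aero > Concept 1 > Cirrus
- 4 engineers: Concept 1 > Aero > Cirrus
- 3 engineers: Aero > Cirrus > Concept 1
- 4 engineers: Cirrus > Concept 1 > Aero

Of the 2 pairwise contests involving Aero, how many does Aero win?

Aero against each rival (17 engineers):
Aero vs Cirrus: Aero preferred on 2+4+3 = 9 ballots; Aero wins 9–8.
Aero vs Concept 1: Aero preferred on 4+2+3 = 9 ballots; Aero wins 9–8.
Aero beats Cirrus, Concept 1 — 2 pairwise wins.

2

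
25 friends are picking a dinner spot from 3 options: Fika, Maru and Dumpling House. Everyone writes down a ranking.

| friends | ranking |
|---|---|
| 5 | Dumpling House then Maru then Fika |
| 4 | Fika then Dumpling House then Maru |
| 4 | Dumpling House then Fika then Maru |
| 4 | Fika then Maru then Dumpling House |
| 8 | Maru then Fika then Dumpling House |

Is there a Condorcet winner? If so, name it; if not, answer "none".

Check each pair by majority over 25 ballots:
Fika vs Maru: 4+4+4 = 12 for Fika, 13 for Maru — Maru by 13–12.
Fika vs Dumpling House: Fika is ranked higher on 4+4+8 = 16 ballots, Dumpling House on 9. Fika wins 16–9.
Maru vs Dumpling House: Dumpling House, 13–12.
No restaurant is unbeaten: Fika loses to Maru; Maru loses to Dumpling House; Dumpling House loses to Fika. In particular Fika beats Dumpling House beats Maru beats Fika is a majority cycle — no Condorcet winner exists.

none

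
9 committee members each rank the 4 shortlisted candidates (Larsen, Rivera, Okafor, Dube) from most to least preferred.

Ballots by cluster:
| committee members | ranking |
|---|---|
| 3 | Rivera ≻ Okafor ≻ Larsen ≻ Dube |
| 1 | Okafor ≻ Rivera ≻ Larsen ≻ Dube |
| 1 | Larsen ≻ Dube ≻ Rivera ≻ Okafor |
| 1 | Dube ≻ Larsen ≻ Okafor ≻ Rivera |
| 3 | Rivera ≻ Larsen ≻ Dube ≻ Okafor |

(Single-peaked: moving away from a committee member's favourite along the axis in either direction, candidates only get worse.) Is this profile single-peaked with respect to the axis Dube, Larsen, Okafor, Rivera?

no

Axis positions: Dube=1, Larsen=2, Okafor=3, Rivera=4.
Cluster 1 (peak Rivera at position 4): ranking walks positions 4-3-2-1, expanding outward from the peak — single-peaked.
Cluster 2 (peak Okafor at position 3): ranking walks positions 3-4-2-1, expanding outward from the peak — single-peaked.
Cluster 3: ranking walks positions 2-1-4-3; Rivera is ranked above Okafor even though Okafor lies between Rivera and the peak Larsen on the axis — preferences dip and rise again. Not single-peaked.
Cluster 4 (peak Dube at position 1): ranking walks positions 1-2-3-4, expanding outward from the peak — single-peaked.
Cluster 5: ranking walks positions 4-2-1-3; Larsen is ranked above Okafor even though Okafor lies between Larsen and the peak Rivera on the axis — preferences dip and rise again. Not single-peaked.
Cluster 3 violates single-peakedness, so the profile is not single-peaked on this axis.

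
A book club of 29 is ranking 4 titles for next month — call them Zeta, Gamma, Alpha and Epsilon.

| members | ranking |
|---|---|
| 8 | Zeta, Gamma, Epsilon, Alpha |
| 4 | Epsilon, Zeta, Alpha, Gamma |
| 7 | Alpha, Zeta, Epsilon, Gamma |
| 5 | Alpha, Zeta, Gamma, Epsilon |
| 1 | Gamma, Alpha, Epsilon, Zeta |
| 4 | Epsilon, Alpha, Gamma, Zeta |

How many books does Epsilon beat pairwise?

Epsilon against each rival (29 members):
Epsilon vs Zeta: Zeta wins 20–9.
Epsilon vs Gamma: 4+7+4 = 15 for Epsilon, 14 for Gamma — Epsilon by 15–14.
Epsilon vs Alpha: 16 to 13, Epsilon.
Epsilon beats Gamma, Alpha; loses to Zeta — 2 pairwise wins.

2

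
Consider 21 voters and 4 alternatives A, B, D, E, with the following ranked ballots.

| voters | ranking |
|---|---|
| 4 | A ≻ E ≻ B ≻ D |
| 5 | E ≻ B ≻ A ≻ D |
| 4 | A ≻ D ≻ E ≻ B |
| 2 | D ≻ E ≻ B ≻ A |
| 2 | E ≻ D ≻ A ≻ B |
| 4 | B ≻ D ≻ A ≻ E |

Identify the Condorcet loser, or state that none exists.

Head-to-head results (21 voters):
A vs B: 10 to 11, B.
A–D: A 13–8.
A vs E: A wins 12–9.
B vs D: B is ranked higher on 4+5+4 = 13 ballots, D on 8. B wins 13–8.
B vs E: 4 to 17, E.
D–E: E 11–10.
D is beaten in every head-to-head and is the Condorcet loser.

D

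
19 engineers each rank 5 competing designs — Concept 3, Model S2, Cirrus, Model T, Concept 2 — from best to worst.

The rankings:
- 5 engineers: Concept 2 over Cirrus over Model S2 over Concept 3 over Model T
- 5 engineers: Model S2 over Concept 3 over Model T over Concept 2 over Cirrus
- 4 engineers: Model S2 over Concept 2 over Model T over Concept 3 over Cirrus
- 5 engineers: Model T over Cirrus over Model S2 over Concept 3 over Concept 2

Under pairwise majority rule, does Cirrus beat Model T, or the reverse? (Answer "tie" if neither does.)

Ballots ranking Cirrus above Model T: 5.
Ballots ranking Model T above Cirrus: 19 − 5 = 14.
Model T wins the head-to-head 14–5.

Model T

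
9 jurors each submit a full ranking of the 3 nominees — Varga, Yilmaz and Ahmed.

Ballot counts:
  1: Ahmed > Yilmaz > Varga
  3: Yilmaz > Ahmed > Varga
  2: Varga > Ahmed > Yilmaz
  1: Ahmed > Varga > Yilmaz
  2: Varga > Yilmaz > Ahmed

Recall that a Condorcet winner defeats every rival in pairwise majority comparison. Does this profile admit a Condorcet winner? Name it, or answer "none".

Pairwise majorities:
Varga vs Yilmaz: Varga preferred on 2+1+2 = 5 ballots; Varga wins 5–4.
Varga vs Ahmed: Varga is ranked higher on 2+2 = 4 ballots, Ahmed on 5. Ahmed wins 5–4.
Yilmaz vs Ahmed: Yilmaz is ranked higher on 3+2 = 5 ballots, Ahmed on 4. Yilmaz wins 5–4.
Every nominee loses at least once (Varga loses to Ahmed; Yilmaz loses to Varga; Ahmed loses to Yilmaz). The majority relation contains the cycle Varga > Yilmaz > Ahmed > Varga, so there is no Condorcet winner.

none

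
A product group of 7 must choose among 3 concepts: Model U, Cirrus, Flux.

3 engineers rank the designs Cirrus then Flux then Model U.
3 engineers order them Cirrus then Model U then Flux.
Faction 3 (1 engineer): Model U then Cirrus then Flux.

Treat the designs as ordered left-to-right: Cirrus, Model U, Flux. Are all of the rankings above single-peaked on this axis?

no

Axis positions: Cirrus=1, Model U=2, Flux=3.
Faction 1: ranking walks positions 1-3-2; Flux is ranked above Model U even though Model U lies between Flux and the peak Cirrus on the axis — preferences dip and rise again. Not single-peaked.
Faction 2 (peak Cirrus at position 1): ranking walks positions 1-2-3, expanding outward from the peak — single-peaked.
Faction 3 (peak Model U at position 2): ranking walks positions 2-1-3, expanding outward from the peak — single-peaked.
Faction 1 violates single-peakedness, so the profile is not single-peaked on this axis.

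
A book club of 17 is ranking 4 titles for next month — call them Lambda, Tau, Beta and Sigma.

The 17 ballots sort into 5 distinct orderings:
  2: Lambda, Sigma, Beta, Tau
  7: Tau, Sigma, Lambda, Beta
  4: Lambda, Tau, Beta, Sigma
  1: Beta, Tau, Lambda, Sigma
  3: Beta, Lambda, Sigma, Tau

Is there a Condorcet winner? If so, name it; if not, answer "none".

Lambda

Pairwise majorities:
Lambda vs Tau: Lambda, 9–8.
Lambda vs Beta: 13 to 4, Lambda.
Lambda vs Sigma: 10 to 7, Lambda.
Tau vs Beta: Tau, 11–6.
Tau vs Sigma: 7+4+1 = 12 for Tau, 5 for Sigma — Tau by 12–5.
Beta vs Sigma: 4+1+3 = 8 for Beta, 9 for Sigma — Sigma by 9–8.
Lambda wins every pairwise contest, so Lambda is the Condorcet winner.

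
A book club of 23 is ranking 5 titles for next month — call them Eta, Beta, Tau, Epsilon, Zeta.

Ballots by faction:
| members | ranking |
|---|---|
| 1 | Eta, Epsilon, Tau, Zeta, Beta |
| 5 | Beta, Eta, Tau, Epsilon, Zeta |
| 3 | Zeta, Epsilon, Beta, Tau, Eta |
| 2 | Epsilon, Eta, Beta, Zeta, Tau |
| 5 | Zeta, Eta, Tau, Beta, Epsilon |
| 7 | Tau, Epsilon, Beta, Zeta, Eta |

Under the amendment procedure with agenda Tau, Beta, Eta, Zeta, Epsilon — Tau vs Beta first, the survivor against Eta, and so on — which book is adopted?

Epsilon

Round 1: Tau vs Beta — 13–10, Tau advances.
Round 2: Tau vs Eta — 10–13, Eta advances.
Round 3: Eta vs Zeta — 8–15, Zeta advances.
Round 4: Zeta vs Epsilon — 8–15, Epsilon advances.
The agenda winner is Epsilon.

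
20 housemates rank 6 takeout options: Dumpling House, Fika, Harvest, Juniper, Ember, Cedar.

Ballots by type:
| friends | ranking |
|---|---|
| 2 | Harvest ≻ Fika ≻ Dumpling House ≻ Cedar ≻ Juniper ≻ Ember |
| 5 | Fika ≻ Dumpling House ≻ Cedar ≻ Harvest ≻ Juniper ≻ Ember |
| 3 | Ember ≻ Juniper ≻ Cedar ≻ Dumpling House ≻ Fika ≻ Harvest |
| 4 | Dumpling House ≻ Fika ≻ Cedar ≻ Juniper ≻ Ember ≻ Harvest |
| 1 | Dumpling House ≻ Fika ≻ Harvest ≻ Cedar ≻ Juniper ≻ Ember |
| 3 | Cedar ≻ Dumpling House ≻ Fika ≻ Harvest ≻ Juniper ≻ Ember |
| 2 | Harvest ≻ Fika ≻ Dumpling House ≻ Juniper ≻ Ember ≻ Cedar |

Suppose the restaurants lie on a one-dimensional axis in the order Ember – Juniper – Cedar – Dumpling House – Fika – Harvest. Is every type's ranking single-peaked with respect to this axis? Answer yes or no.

no

Axis positions: Ember=1, Juniper=2, Cedar=3, Dumpling House=4, Fika=5, Harvest=6.
Type 1 (peak Harvest at position 6): ranking walks positions 6-5-4-3-2-1, expanding outward from the peak — single-peaked.
Type 2 (peak Fika at position 5): ranking walks positions 5-4-3-6-2-1, expanding outward from the peak — single-peaked.
Type 3 (peak Ember at position 1): ranking walks positions 1-2-3-4-5-6, expanding outward from the peak — single-peaked.
Type 4 (peak Dumpling House at position 4): ranking walks positions 4-5-3-2-1-6, expanding outward from the peak — single-peaked.
Type 5 (peak Dumpling House at position 4): ranking walks positions 4-5-6-3-2-1, expanding outward from the peak — single-peaked.
Type 6 (peak Cedar at position 3): ranking walks positions 3-4-5-6-2-1, expanding outward from the peak — single-peaked.
Type 7: ranking walks positions 6-5-4-2-1-3; Juniper is ranked above Cedar even though Cedar lies between Juniper and the peak Harvest on the axis — preferences dip and rise again. Not single-peaked.
Type 7 violates single-peakedness, so the profile is not single-peaked on this axis.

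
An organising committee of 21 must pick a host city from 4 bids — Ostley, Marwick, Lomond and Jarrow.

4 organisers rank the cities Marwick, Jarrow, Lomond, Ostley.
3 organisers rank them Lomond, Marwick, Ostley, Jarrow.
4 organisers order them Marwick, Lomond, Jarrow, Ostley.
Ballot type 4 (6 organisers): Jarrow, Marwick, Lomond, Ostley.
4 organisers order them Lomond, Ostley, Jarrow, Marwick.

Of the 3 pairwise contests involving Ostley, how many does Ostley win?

Ostley against each rival (21 organisers):
Ostley–Marwick: Marwick 17–4.
Ostley vs Lomond: Ostley preferred on 0 ballots; Lomond wins 21–0.
Ostley vs Jarrow: Jarrow, 14–7.
Ostley beats no one; loses to Marwick, Lomond, Jarrow — 0 pairwise wins.

0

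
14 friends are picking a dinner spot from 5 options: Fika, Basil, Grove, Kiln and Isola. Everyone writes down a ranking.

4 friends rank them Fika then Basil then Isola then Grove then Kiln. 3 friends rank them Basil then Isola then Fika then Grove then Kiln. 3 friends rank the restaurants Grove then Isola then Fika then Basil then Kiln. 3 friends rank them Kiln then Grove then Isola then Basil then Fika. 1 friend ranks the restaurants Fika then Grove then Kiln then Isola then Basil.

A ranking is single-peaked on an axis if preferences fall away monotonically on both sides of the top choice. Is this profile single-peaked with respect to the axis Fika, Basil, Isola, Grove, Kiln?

no

Axis positions: Fika=1, Basil=2, Isola=3, Grove=4, Kiln=5.
Cluster 1 (peak Fika at position 1): ranking walks positions 1-2-3-4-5, expanding outward from the peak — single-peaked.
Cluster 2 (peak Basil at position 2): ranking walks positions 2-3-1-4-5, expanding outward from the peak — single-peaked.
Cluster 3: ranking walks positions 4-3-1-2-5; Fika is ranked above Basil even though Basil lies between Fika and the peak Grove on the axis — preferences dip and rise again. Not single-peaked.
Cluster 4 (peak Kiln at position 5): ranking walks positions 5-4-3-2-1, expanding outward from the peak — single-peaked.
Cluster 5: ranking walks positions 1-4-5-3-2; Grove is ranked above Basil even though Basil lies between Grove and the peak Fika on the axis — preferences dip and rise again. Not single-peaked.
Cluster 3 violates single-peakedness, so the profile is not single-peaked on this axis.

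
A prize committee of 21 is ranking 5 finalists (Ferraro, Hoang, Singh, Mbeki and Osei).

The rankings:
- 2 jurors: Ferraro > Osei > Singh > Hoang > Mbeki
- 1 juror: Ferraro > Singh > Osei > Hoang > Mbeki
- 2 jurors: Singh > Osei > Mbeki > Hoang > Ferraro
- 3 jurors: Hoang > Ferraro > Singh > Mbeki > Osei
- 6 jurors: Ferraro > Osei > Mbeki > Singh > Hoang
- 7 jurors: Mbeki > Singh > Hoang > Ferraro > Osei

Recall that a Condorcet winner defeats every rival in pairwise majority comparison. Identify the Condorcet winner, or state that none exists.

none

Check each pair by majority over 21 ballots:
Ferraro vs Hoang: Ferraro preferred on 2+1+6 = 9 ballots; Hoang wins 12–9.
Ferraro vs Singh: 12 to 9, Ferraro.
Ferraro vs Mbeki: 12 to 9, Ferraro.
Ferraro vs Osei: Ferraro is ranked higher on 2+1+3+6+7 = 19 ballots, Osei on 2. Ferraro wins 19–2.
Hoang vs Singh: Hoang is ranked higher on 3 ballots, Singh on 18. Singh wins 18–3.
Hoang vs Mbeki: 2+1+3 = 6 for Hoang, 15 for Mbeki — Mbeki by 15–6.
Hoang vs Osei: 3+7 = 10 for Hoang, 11 for Osei — Osei by 11–10.
Singh vs Mbeki: Singh preferred on 2+1+2+3 = 8 ballots; Mbeki wins 13–8.
Singh vs Osei: Singh preferred on 1+2+3+7 = 13 ballots; Singh wins 13–8.
Mbeki vs Osei: 3+7 = 10 for Mbeki, 11 for Osei — Osei by 11–10.
Every nominee loses at least once (Ferraro loses to Hoang; Hoang loses to Singh; Singh loses to Ferraro; Mbeki loses to Ferraro; Osei loses to Ferraro). The majority relation contains the cycle Ferraro > Singh > Hoang > Ferraro, so there is no Condorcet winner.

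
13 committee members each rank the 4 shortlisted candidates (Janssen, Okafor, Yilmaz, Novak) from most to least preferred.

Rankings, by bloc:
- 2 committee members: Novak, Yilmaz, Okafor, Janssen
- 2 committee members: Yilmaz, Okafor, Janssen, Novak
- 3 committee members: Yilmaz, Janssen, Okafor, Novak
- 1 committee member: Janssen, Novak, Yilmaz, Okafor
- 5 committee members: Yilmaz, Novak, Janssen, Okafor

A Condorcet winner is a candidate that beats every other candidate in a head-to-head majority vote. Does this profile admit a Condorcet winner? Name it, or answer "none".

Check each pair by majority over 13 ballots:
Janssen vs Okafor: 3+1+5 = 9 for Janssen, 4 for Okafor — Janssen by 9–4.
Janssen vs Yilmaz: 1 to 12, Yilmaz.
Janssen vs Novak: Janssen preferred on 2+3+1 = 6 ballots; Novak wins 7–6.
Okafor vs Yilmaz: Okafor is ranked higher on 0 ballots, Yilmaz on 13. Yilmaz wins 13–0.
Okafor vs Novak: 5 to 8, Novak.
Yilmaz vs Novak: 10 to 3, Yilmaz.
Yilmaz defeats every rival head-to-head and is the Condorcet winner.

Yilmaz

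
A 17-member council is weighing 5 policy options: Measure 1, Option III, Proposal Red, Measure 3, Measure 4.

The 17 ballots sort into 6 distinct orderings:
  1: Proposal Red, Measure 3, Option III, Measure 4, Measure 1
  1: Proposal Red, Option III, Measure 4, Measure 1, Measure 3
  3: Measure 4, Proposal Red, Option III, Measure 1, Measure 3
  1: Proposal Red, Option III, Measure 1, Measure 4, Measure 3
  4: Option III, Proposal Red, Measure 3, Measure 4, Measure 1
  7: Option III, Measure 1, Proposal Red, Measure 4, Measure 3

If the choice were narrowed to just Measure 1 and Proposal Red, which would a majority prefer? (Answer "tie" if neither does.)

Proposal Red

Ballots ranking Measure 1 above Proposal Red: 7.
Ballots ranking Proposal Red above Measure 1: 17 − 7 = 10.
Proposal Red wins the head-to-head 10–7.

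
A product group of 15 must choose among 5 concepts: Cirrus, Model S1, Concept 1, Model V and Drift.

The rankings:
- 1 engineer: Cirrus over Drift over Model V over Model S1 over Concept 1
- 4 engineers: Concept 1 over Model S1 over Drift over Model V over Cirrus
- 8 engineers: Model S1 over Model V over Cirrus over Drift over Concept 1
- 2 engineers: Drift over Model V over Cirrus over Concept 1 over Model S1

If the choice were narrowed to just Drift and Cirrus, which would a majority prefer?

Cirrus

Ballots ranking Drift above Cirrus: 4 + 2 = 6.
Ballots ranking Cirrus above Drift: 15 − 6 = 9.
Cirrus wins the head-to-head 9–6.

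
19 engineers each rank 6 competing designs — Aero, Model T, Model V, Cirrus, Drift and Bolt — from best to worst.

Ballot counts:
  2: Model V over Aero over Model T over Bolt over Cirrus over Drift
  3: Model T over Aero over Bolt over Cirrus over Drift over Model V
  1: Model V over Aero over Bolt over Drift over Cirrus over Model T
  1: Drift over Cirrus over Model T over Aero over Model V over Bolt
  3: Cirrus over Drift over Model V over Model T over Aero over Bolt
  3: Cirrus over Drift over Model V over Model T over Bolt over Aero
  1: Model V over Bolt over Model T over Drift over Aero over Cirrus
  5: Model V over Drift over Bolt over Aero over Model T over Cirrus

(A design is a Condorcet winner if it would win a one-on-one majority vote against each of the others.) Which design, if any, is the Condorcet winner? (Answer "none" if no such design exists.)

none

Pairwise majorities:
Aero vs Model T: Model T, 11–8.
Aero vs Model V: Model V, 15–4.
Aero vs Cirrus: Aero wins 12–7.
Aero vs Drift: Drift wins 13–6.
Aero vs Bolt: Aero wins 10–9.
Model T–Model V: Model V 15–4.
Model T vs Cirrus: Model T, 11–8.
Model T vs Drift: Drift, 13–6.
Model T–Bolt: Model T 12–7.
Model V vs Cirrus: Cirrus wins 10–9.
Model V–Drift: Drift 10–9.
Model V vs Bolt: Model V, 16–3.
Cirrus vs Drift: Cirrus wins 11–8.
Cirrus vs Bolt: Bolt wins 12–7.
Drift vs Bolt: Drift, 12–7.
No design is unbeaten: Aero loses to Model T; Model T loses to Model V; Model V loses to Cirrus; Cirrus loses to Aero; Drift loses to Cirrus; Bolt loses to Aero. In particular Aero > Cirrus > Model V > Aero is a majority cycle — no Condorcet winner exists.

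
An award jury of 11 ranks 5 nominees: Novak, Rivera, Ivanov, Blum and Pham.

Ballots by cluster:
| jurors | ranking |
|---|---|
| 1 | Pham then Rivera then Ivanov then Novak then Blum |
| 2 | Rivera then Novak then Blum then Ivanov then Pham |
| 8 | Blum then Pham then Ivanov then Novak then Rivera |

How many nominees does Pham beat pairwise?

3

Pham against each rival (11 jurors):
Pham vs Novak: Pham is ranked higher on 1+8 = 9 ballots, Novak on 2. Pham wins 9–2.
Pham vs Rivera: Pham preferred on 1+8 = 9 ballots; Pham wins 9–2.
Pham vs Ivanov: 1+8 = 9 for Pham, 2 for Ivanov — Pham by 9–2.
Pham vs Blum: Pham preferred on 1 ballot; Blum wins 10–1.
Pham beats Novak, Rivera, Ivanov; loses to Blum — 3 pairwise wins.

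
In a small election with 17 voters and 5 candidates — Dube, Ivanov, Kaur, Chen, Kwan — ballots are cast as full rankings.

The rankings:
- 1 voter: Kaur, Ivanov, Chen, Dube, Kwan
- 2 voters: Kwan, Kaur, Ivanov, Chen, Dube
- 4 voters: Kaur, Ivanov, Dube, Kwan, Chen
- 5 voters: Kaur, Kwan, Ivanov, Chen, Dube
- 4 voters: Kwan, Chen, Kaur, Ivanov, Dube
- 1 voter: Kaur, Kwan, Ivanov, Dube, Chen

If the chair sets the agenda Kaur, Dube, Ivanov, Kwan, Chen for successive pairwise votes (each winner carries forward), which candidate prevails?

Round 1: Kaur vs Dube — 17–0, Kaur advances.
Round 2: Kaur vs Ivanov — 17–0, Kaur advances.
Round 3: Kaur vs Kwan — 11–6, Kaur advances.
Round 4: Kaur vs Chen — 13–4, Kaur advances.
The agenda winner is Kaur.

Kaur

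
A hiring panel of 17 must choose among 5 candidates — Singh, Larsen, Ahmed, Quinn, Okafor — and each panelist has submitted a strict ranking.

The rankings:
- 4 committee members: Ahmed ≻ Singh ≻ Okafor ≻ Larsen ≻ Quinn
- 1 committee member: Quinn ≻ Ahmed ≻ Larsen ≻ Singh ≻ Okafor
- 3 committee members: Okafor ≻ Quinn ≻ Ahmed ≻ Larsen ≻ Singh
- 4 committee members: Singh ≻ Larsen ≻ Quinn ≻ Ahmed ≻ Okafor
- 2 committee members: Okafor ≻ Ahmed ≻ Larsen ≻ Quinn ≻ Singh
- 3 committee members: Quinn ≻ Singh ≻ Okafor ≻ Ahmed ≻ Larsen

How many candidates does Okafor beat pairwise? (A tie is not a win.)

Okafor against each rival (17 committee members):
Okafor–Singh: Singh 12–5.
Okafor vs Larsen: Okafor, 12–5.
Okafor vs Ahmed: 8 to 9, Ahmed.
Okafor vs Quinn: Okafor wins 9–8.
Okafor beats Larsen, Quinn; loses to Singh, Ahmed — 2 pairwise wins.

2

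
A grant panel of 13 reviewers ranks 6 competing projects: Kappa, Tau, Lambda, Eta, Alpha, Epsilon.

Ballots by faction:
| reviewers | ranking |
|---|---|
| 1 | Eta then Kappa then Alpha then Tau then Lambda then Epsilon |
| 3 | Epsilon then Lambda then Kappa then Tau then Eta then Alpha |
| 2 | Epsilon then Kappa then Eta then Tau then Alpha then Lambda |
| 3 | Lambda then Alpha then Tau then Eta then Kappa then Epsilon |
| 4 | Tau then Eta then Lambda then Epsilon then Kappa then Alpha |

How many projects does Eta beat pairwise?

4

Eta against each rival (13 reviewers):
Eta–Kappa: Eta 8–5.
Eta vs Tau: Tau wins 10–3.
Eta vs Lambda: Eta, 7–6.
Eta vs Alpha: 1+3+2+4 = 10 for Eta, 3 for Alpha — Eta by 10–3.
Eta vs Epsilon: Eta preferred on 1+3+4 = 8 ballots; Eta wins 8–5.
Eta beats Kappa, Lambda, Alpha, Epsilon; loses to Tau — 4 pairwise wins.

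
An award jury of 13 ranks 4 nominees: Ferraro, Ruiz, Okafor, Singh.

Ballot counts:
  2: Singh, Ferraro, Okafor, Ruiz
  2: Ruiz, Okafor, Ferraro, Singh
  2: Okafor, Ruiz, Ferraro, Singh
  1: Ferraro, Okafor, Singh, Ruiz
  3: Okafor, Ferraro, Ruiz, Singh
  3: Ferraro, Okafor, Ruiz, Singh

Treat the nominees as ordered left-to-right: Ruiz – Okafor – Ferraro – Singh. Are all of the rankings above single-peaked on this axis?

yes

Axis positions: Ruiz=1, Okafor=2, Ferraro=3, Singh=4.
Group 1 (peak Singh at position 4): ranking walks positions 4-3-2-1, expanding outward from the peak — single-peaked.
Group 2 (peak Ruiz at position 1): ranking walks positions 1-2-3-4, expanding outward from the peak — single-peaked.
Group 3 (peak Okafor at position 2): ranking walks positions 2-1-3-4, expanding outward from the peak — single-peaked.
Group 4 (peak Ferraro at position 3): ranking walks positions 3-2-4-1, expanding outward from the peak — single-peaked.
Group 5 (peak Okafor at position 2): ranking walks positions 2-3-1-4, expanding outward from the peak — single-peaked.
Group 6 (peak Ferraro at position 3): ranking walks positions 3-2-1-4, expanding outward from the peak — single-peaked.
Every ranking is single-peaked on this axis.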